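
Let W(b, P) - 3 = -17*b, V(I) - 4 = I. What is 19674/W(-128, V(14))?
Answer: 19674/2179 ≈ 9.0289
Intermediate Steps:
V(I) = 4 + I
W(b, P) = 3 - 17*b
19674/W(-128, V(14)) = 19674/(3 - 17*(-128)) = 19674/(3 + 2176) = 19674/2179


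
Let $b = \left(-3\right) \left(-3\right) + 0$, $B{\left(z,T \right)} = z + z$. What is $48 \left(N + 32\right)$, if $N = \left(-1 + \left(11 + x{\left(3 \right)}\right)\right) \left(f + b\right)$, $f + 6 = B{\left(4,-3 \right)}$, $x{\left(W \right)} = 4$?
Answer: $8928$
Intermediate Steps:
$B{\left(z,T \right)} = 2 z$
$f = 2$ ($f = -6 + 2 \cdot 4 = -6 + 8 = 2$)
$b = 9$ ($b = 9 + 0 = 9$)
$N = 154$ ($N = \left(-1 + \left(11 + 4\right)\right) \left(2 + 9\right) = \left(-1 + 15\right) 11 = 14 \cdot 11 = 154$)
$48 \left(N + 32\right) = 48 \left(154 + 32\right) = 48 \cdot 186 = 8928$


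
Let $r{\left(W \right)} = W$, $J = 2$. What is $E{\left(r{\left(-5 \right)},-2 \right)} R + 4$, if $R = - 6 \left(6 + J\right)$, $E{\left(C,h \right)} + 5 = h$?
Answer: $340$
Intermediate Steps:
$E{\left(C,h \right)} = -5 + h$
$R = -48$ ($R = - 6 \left(6 + 2\right) = \left(-6\right) 8 = -48$)
$E{\left(r{\left(-5 \right)},-2 \right)} R + 4 = \left(-5 - 2\right) \left(-48\right) + 4 = \left(-7\right) \left(-48\right) + 4 = 336 + 4 = 340$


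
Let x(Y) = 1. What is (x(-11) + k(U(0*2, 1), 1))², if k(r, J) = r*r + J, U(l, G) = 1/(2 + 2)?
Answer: 1089/256 ≈ 4.2539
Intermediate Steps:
U(l, G) = ¼ (U(l, G) = 1/4 = ¼)
k(r, J) = J + r² (k(r, J) = r² + J = J + r²)
(x(-11) + k(U(0*2, 1), 1))² = (1 + (1 + (¼)²))² = (1 + (1 + 1/16))² = (1 + 17/16)² = (33/16)² = 1089/256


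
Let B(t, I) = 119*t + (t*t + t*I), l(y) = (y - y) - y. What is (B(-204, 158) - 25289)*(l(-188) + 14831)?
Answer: -603478439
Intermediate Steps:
l(y) = -y (l(y) = 0 - y = -y)
B(t, I) = t² + 119*t + I*t (B(t, I) = 119*t + (t² + I*t) = t² + 119*t + I*t)
(B(-204, 158) - 25289)*(l(-188) + 14831) = (-204*(119 + 158 - 204) - 25289)*(-1*(-188) + 14831) = (-204*73 - 25289)*(188 + 14831) = (-14892 - 25289)*15019 = -40181*15019 = -603478439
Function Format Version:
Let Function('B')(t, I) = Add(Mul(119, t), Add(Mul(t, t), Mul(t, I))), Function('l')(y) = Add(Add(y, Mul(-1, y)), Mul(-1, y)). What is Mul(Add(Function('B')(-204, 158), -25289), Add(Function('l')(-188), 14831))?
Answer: -603478439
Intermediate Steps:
Function('l')(y) = Mul(-1, y) (Function('l')(y) = Add(0, Mul(-1, y)) = Mul(-1, y))
Function('B')(t, I) = Add(Pow(t, 2), Mul(119, t), Mul(I, t)) (Function('B')(t, I) = Add(Mul(119, t), Add(Pow(t, 2), Mul(I, t))) = Add(Pow(t, 2), Mul(119, t), Mul(I, t)))
Mul(Add(Function('B')(-204, 158), -25289), Add(Function('l')(-188), 14831)) = Mul(Add(Mul(-204, Add(119, 158, -204)), -25289), Add(Mul(-1, -188), 14831)) = Mul(Add(Mul(-204, 73), -25289), Add(188, 14831)) = Mul(Add(-14892, -25289), 15019) = Mul(-40181, 15019) = -603478439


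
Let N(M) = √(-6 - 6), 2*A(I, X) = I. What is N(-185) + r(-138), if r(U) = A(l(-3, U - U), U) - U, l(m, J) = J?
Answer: 138 + 2*I*√3 ≈ 138.0 + 3.4641*I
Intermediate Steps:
A(I, X) = I/2
r(U) = -U (r(U) = (U - U)/2 - U = (½)*0 - U = 0 - U = -U)
N(M) = 2*I*√3 (N(M) = √(-12) = 2*I*√3)
N(-185) + r(-138) = 2*I*√3 - 1*(-138) = 2*I*√3 + 138 = 138 + 2*I*√3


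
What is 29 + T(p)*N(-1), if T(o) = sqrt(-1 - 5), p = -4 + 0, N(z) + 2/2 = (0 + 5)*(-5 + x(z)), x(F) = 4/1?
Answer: 29 - 6*I*sqrt(6) ≈ 29.0 - 14.697*I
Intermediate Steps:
x(F) = 4 (x(F) = 4*1 = 4)
N(z) = -6 (N(z) = -1 + (0 + 5)*(-5 + 4) = -1 + 5*(-1) = -1 - 5 = -6)
p = -4
T(o) = I*sqrt(6) (T(o) = sqrt(-6) = I*sqrt(6))
29 + T(p)*N(-1) = 29 + (I*sqrt(6))*(-6) = 29 - 6*I*sqrt(6)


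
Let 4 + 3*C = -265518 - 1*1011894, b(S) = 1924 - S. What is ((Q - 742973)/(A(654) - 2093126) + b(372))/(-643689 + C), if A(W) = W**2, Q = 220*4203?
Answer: -7753603899/5343439673030 ≈ -0.0014511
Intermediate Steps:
Q = 924660
C = -1277416/3 (C = -4/3 + (-265518 - 1*1011894)/3 = -4/3 + (-265518 - 1011894)/3 = -4/3 + (1/3)*(-1277412) = -4/3 - 425804 = -1277416/3 ≈ -4.2581e+5)
((Q - 742973)/(A(654) - 2093126) + b(372))/(-643689 + C) = ((924660 - 742973)/(654**2 - 2093126) + (1924 - 1*372))/(-643689 - 1277416/3) = (181687/(427716 - 2093126) + (1924 - 372))/(-3208483/3) = (181687/(-1665410) + 1552)*(-3/3208483) = (181687*(-1/1665410) + 1552)*(-3/3208483) = (-181687/1665410 + 1552)*(-3/3208483) = (2584534633/1665410)*(-3/3208483) = -7753603899/5343439673030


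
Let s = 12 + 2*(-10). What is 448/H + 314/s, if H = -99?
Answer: -17335/396 ≈ -43.775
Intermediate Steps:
s = -8 (s = 12 - 20 = -8)
448/H + 314/s = 448/(-99) + 314/(-8) = 448*(-1/99) + 314*(-1/8) = -448/99 - 157/4 = -17335/396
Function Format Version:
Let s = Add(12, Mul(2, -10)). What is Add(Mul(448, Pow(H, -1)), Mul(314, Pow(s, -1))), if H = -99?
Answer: Rational(-17335, 396) ≈ -43.775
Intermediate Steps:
s = -8 (s = Add(12, -20) = -8)
Add(Mul(448, Pow(H, -1)), Mul(314, Pow(s, -1))) = Add(Mul(448, Pow(-99, -1)), Mul(314, Pow(-8, -1))) = Add(Mul(448, Rational(-1, 99)), Mul(314, Rational(-1, 8))) = Add(Rational(-448, 99), Rational(-157, 4)) = Rational(-17335, 396)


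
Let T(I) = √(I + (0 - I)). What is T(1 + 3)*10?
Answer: 0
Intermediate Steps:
T(I) = 0 (T(I) = √(I - I) = √0 = 0)
T(1 + 3)*10 = 0*10 = 0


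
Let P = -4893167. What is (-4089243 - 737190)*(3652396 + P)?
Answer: 5988498099843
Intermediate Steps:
(-4089243 - 737190)*(3652396 + P) = (-4089243 - 737190)*(3652396 - 4893167) = -4826433*(-1240771) = 5988498099843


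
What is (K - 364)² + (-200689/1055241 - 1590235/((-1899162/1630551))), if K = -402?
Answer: 434677640589998891/222674845338 ≈ 1.9521e+6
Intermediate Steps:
(K - 364)² + (-200689/1055241 - 1590235/((-1899162/1630551))) = (-402 - 364)² + (-200689/1055241 - 1590235/((-1899162/1630551))) = (-766)² + (-200689*1/1055241 - 1590235/((-1899162*1/1630551))) = 586756 + (-200689/1055241 - 1590235/(-633054/543517)) = 586756 + (-200689/1055241 - 1590235*(-543517/633054)) = 586756 + (-200689/1055241 + 864319756495/633054) = 586756 + 304021839038855363/222674845338 = 434677640589998891/222674845338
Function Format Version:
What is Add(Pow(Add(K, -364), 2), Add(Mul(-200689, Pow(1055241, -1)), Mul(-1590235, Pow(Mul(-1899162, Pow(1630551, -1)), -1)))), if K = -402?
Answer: Rational(434677640589998891, 222674845338) ≈ 1.9521e+6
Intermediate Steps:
Add(Pow(Add(K, -364), 2), Add(Mul(-200689, Pow(1055241, -1)), Mul(-1590235, Pow(Mul(-1899162, Pow(1630551, -1)), -1)))) = Add(Pow(Add(-402, -364), 2), Add(Mul(-200689, Pow(1055241, -1)), Mul(-1590235, Pow(Mul(-1899162, Pow(1630551, -1)), -1)))) = Add(Pow(-766, 2), Add(Mul(-200689, Rational(1, 1055241)), Mul(-1590235, Pow(Mul(-1899162, Rational(1, 1630551)), -1)))) = Add(586756, Add(Rational(-200689, 1055241), Mul(-1590235, Pow(Rational(-633054, 543517), -1)))) = Add(586756, Add(Rational(-200689, 1055241), Mul(-1590235, Rational(-543517, 633054)))) = Add(586756, Add(Rational(-200689, 1055241), Rational(864319756495, 633054))) = Add(586756, Rational(304021839038855363, 222674845338)) = Rational(434677640589998891, 222674845338)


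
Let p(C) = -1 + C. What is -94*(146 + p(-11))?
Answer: -12596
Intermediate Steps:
-94*(146 + p(-11)) = -94*(146 + (-1 - 11)) = -94*(146 - 12) = -94*134 = -12596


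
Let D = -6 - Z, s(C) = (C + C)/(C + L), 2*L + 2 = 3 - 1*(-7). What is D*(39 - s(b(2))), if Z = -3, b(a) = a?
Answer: -115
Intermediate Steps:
L = 4 (L = -1 + (3 - 1*(-7))/2 = -1 + (3 + 7)/2 = -1 + (½)*10 = -1 + 5 = 4)
s(C) = 2*C/(4 + C) (s(C) = (C + C)/(C + 4) = (2*C)/(4 + C) = 2*C/(4 + C))
D = -3 (D = -6 - 1*(-3) = -6 + 3 = -3)
D*(39 - s(b(2))) = -3*(39 - 2*2/(4 + 2)) = -3*(39 - 2*2/6) = -3*(39 - 1*⅔) = -3*(39 - ⅔) = -3*115/3 = -115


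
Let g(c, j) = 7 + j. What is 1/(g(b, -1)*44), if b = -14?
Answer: 1/264 ≈ 0.0037879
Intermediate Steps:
1/(g(b, -1)*44) = 1/((7 - 1)*44) = 1/(6*44) = 1/264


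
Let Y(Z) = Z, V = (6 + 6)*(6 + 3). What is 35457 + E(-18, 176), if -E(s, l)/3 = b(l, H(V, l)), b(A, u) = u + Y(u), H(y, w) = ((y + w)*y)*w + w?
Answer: -32355231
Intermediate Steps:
V = 108 (V = 12*9 = 108)
H(y, w) = w + w*y*(w + y) (H(y, w) = ((w + y)*y)*w + w = (y*(w + y))*w + w = w*y*(w + y) + w = w + w*y*(w + y))
b(A, u) = 2*u (b(A, u) = u + u = 2*u)
E(s, l) = -6*l*(11665 + 108*l) (E(s, l) = -6*l*(1 + 108² + l*108) = -6*l*(1 + 11664 + 108*l) = -6*l*(11665 + 108*l))
35457 + E(-18, 176) = 35457 - 6*176*(11665 + 108*176) = 35457 - 6*176*(11665 + 19008) = 35457 - 6*176*30673 = 35457 - 32390688 = -32355231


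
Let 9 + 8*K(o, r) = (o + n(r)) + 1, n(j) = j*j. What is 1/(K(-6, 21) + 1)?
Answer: 8/435 ≈ 0.018391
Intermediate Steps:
n(j) = j**2
K(o, r) = -1 + o/8 + r**2/8 (K(o, r) = -9/8 + ((o + r**2) + 1)/8 = -9/8 + (1 + o + r**2)/8 = -9/8 + (1/8 + o/8 + r**2/8) = -1 + o/8 + r**2/8)
1/(K(-6, 21) + 1) = 1/((-1 + (1/8)*(-6) + (1/8)*21**2) + 1) = 1/((-1 - 3/4 + (1/8)*441) + 1) = 1/((-1 - 3/4 + 441/8) + 1) = 1/(427/8 + 1) = 1/(435/8) = 8/435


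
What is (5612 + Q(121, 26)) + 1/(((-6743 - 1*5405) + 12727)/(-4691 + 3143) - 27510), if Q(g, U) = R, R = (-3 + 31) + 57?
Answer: 80870925525/14195353 ≈ 5697.0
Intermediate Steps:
R = 85 (R = 28 + 57 = 85)
Q(g, U) = 85
(5612 + Q(121, 26)) + 1/(((-6743 - 1*5405) + 12727)/(-4691 + 3143) - 27510) = (5612 + 85) + 1/(((-6743 - 1*5405) + 12727)/(-4691 + 3143) - 27510) = 5697 + 1/(((-6743 - 5405) + 12727)/(-1548) - 27510) = 5697 + 1/((-12148 + 12727)*(-1/1548) - 27510) = 5697 + 1/(579*(-1/1548) - 27510) = 5697 + 1/(-193/516 - 27510) = 5697 + 1/(-14195353/516) = 5697 - 516/14195353 = 80870925525/14195353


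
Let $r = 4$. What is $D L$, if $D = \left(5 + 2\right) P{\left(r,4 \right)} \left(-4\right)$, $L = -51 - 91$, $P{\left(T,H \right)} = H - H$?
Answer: $0$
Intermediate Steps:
$P{\left(T,H \right)} = 0$
$L = -142$
$D = 0$ ($D = \left(5 + 2\right) 0 \left(-4\right) = 7 \cdot 0 \left(-4\right) = 0 \left(-4\right) = 0$)
$D L = 0 \left(-142\right) = 0$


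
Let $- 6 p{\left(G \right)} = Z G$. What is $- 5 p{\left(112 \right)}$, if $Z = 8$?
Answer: $\frac{2240}{3} \approx 746.67$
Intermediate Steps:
$p{\left(G \right)} = - \frac{4 G}{3}$ ($p{\left(G \right)} = - \frac{8 G}{6} = - \frac{4 G}{3}$)
$- 5 p{\left(112 \right)} = - 5 \left(\left(- \frac{4}{3}\right) 112\right) = \left(-5\right) \left(- \frac{448}{3}\right) = \frac{2240}{3}$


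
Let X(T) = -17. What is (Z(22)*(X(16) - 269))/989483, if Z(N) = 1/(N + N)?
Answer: -13/1978966 ≈ -6.5691e-6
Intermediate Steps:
Z(N) = 1/(2*N)
(Z(22)*(X(16) - 269))/989483 = (((½)/22)*(-17 - 269))/989483 = (((½)*(1/22))*(-286))*(1/989483) = ((1/44)*(-286))*(1/989483) = -13/2*1/989483 = -13/1978966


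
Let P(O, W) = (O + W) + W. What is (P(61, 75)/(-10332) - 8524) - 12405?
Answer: -216238639/10332 ≈ -20929.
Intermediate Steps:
P(O, W) = O + 2*W
(P(61, 75)/(-10332) - 8524) - 12405 = ((61 + 2*75)/(-10332) - 8524) - 12405 = ((61 + 150)*(-1/10332) - 8524) - 12405 = (211*(-1/10332) - 8524) - 12405 = (-211/10332 - 8524) - 12405 = -88070179/10332 - 12405 = -216238639/10332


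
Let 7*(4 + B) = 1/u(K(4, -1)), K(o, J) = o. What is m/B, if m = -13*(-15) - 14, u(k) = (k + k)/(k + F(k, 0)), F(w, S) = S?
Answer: -2534/55 ≈ -46.073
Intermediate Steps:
u(k) = 2 (u(k) = (k + k)/(k + 0) = (2*k)/k = 2)
m = 181 (m = 195 - 14 = 181)
B = -55/14 (B = -4 + (⅐)/2 = -4 + (⅐)*(½) = -4 + 1/14 = -55/14 ≈ -3.9286)
m/B = 181/(-55/14) = 181*(-14/55) = -2534/55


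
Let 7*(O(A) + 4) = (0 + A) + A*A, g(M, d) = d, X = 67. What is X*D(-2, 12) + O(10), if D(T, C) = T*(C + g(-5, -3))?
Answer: -8360/7 ≈ -1194.3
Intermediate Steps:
D(T, C) = T*(-3 + C) (D(T, C) = T*(C - 3) = T*(-3 + C))
O(A) = -4 + A/7 + A**2/7 (O(A) = -4 + ((0 + A) + A*A)/7 = -4 + (A + A**2)/7 = -4 + (A/7 + A**2/7) = -4 + A/7 + A**2/7)
X*D(-2, 12) + O(10) = 67*(-2*(-3 + 12)) + (-4 + (1/7)*10 + (1/7)*10**2) = 67*(-2*9) + (-4 + 10/7 + (1/7)*100) = 67*(-18) + (-4 + 10/7 + 100/7) = -1206 + 82/7 = -8360/7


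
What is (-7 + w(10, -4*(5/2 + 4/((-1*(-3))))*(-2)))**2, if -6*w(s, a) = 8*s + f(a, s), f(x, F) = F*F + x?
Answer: 143641/81 ≈ 1773.3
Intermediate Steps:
f(x, F) = x + F**2 (f(x, F) = F**2 + x = x + F**2)
w(s, a) = -4*s/3 - a/6 - s**2/6 (w(s, a) = -(8*s + (a + s**2))/6 = -(a + s**2 + 8*s)/6 = -4*s/3 - a/6 - s**2/6)
(-7 + w(10, -4*(5/2 + 4/((-1*(-3))))*(-2)))**2 = (-7 + (-4/3*10 - (-4*(5/2 + 4/((-1*(-3)))))*(-2)/6 - 1/6*10**2))**2 = (-7 + (-40/3 - (-4*(5*(1/2) + 4/3))*(-2)/6 - 1/6*100))**2 = (-7 + (-40/3 - (-4*(5/2 + 4*(1/3)))*(-2)/6 - 50/3))**2 = (-7 + (-40/3 - (-4*(5/2 + 4/3))*(-2)/6 - 50/3))**2 = (-7 + (-40/3 - (-4*23/6)*(-2)/6 - 50/3))**2 = (-7 + (-40/3 - (-23)*(-2)/9 - 50/3))**2 = (-7 + (-40/3 - 1/6*92/3 - 50/3))**2 = (-7 + (-40/3 - 46/9 - 50/3))**2 = (-7 - 316/9)**2 = (-379/9)**2 = 143641/81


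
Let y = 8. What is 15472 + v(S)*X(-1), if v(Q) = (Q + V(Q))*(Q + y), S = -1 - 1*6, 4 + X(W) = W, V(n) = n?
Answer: 15542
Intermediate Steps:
X(W) = -4 + W
S = -7 (S = -1 - 6 = -7)
v(Q) = 2*Q*(8 + Q) (v(Q) = (Q + Q)*(Q + 8) = (2*Q)*(8 + Q) = 2*Q*(8 + Q))
15472 + v(S)*X(-1) = 15472 + (2*(-7)*(8 - 7))*(-4 - 1) = 15472 + (2*(-7)*1)*(-5) = 15472 - 14*(-5) = 15472 + 70 = 15542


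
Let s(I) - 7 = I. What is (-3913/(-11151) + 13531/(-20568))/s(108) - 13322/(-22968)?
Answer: 10057507169/17419964760 ≈ 0.57736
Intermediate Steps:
s(I) = 7 + I
(-3913/(-11151) + 13531/(-20568))/s(108) - 13322/(-22968) = (-3913/(-11151) + 13531/(-20568))/(7 + 108) - 13322/(-22968) = (-3913*(-1/11151) + 13531*(-1/20568))/115 - 13322*(-1/22968) = (559/1593 - 13531/20568)*(1/115) + 6661/11484 = -3352457/10921608*1/115 + 6661/11484 = -145759/54608040 + 6661/11484 = 10057507169/17419964760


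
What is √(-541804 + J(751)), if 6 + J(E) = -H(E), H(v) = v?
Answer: I*√542561 ≈ 736.59*I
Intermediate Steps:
J(E) = -6 - E
√(-541804 + J(751)) = √(-541804 + (-6 - 1*751)) = √(-541804 + (-6 - 751)) = √(-541804 - 757) = √(-542561) = I*√542561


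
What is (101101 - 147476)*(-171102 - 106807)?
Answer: 12888029875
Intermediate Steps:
(101101 - 147476)*(-171102 - 106807) = -46375*(-277909) = 12888029875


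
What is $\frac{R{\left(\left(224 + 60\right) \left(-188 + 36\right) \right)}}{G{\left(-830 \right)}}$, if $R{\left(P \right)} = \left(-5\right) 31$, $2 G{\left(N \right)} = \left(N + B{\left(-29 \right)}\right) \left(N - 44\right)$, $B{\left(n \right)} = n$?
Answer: $- \frac{155}{375383} \approx -0.00041291$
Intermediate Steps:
$G{\left(N \right)} = \frac{\left(-44 + N\right) \left(-29 + N\right)}{2}$ ($G{\left(N \right)} = \frac{\left(N - 29\right) \left(N - 44\right)}{2} = \frac{\left(-29 + N\right) \left(-44 + N\right)}{2} = \frac{\left(-44 + N\right) \left(-29 + N\right)}{2}$)
$R{\left(P \right)} = -155$
$\frac{R{\left(\left(224 + 60\right) \left(-188 + 36\right) \right)}}{G{\left(-830 \right)}} = - \frac{155}{638 + \frac{\left(-830\right)^{2}}{2} - -30295} = - \frac{155}{638 + \frac{1}{2} \cdot 688900 + 30295} = - \frac{155}{638 + 344450 + 30295} = - \frac{155}{375383}$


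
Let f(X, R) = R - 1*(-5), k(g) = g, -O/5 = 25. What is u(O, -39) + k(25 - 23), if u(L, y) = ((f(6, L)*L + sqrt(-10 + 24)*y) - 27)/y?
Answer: -4965/13 + sqrt(14) ≈ -378.18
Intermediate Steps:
O = -125 (O = -5*25 = -125)
f(X, R) = 5 + R (f(X, R) = R + 5 = 5 + R)
u(L, y) = (-27 + L*(5 + L) + y*sqrt(14))/y (u(L, y) = (((5 + L)*L + sqrt(-10 + 24)*y) - 27)/y = ((L*(5 + L) + sqrt(14)*y) - 27)/y = ((L*(5 + L) + y*sqrt(14)) - 27)/y = (-27 + L*(5 + L) + y*sqrt(14))/y)
u(O, -39) + k(25 - 23) = (-27 - 125*(5 - 125) - 39*sqrt(14))/(-39) + (25 - 23) = -(-27 - 125*(-120) - 39*sqrt(14))/39 + 2 = -(-27 + 15000 - 39*sqrt(14))/39 + 2 = -(14973 - 39*sqrt(14))/39 + 2 = (-4991/13 + sqrt(14)) + 2 = -4965/13 + sqrt(14)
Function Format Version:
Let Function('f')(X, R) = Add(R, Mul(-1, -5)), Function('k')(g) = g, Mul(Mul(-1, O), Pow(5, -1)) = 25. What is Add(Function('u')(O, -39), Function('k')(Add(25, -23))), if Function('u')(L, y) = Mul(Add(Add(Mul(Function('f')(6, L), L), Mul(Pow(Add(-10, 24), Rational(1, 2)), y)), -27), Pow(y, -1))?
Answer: Add(Rational(-4965, 13), Pow(14, Rational(1, 2))) ≈ -378.18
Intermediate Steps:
O = -125 (O = Mul(-5, 25) = -125)
Function('f')(X, R) = Add(5, R) (Function('f')(X, R) = Add(R, 5) = Add(5, R))
Function('u')(L, y) = Mul(Pow(y, -1), Add(-27, Mul(L, Add(5, L)), Mul(y, Pow(14, Rational(1, 2))))) (Function('u')(L, y) = Mul(Add(Add(Mul(Add(5, L), L), Mul(Pow(Add(-10, 24), Rational(1, 2)), y)), -27), Pow(y, -1)) = Mul(Add(Add(Mul(L, Add(5, L)), Mul(Pow(14, Rational(1, 2)), y)), -27), Pow(y, -1)) = Mul(Add(Add(Mul(L, Add(5, L)), Mul(y, Pow(14, Rational(1, 2)))), -27), Pow(y, -1)) = Mul(Add(-27, Mul(L, Add(5, L)), Mul(y, Pow(14, Rational(1, 2)))), Pow(y, -1)) = Mul(Pow(y, -1), Add(-27, Mul(L, Add(5, L)), Mul(y, Pow(14, Rational(1, 2))))))
Add(Function('u')(O, -39), Function('k')(Add(25, -23))) = Add(Mul(Pow(-39, -1), Add(-27, Mul(-125, Add(5, -125)), Mul(-39, Pow(14, Rational(1, 2))))), Add(25, -23)) = Add(Mul(Rational(-1, 39), Add(-27, Mul(-125, -120), Mul(-39, Pow(14, Rational(1, 2))))), 2) = Add(Mul(Rational(-1, 39), Add(-27, 15000, Mul(-39, Pow(14, Rational(1, 2))))), 2) = Add(Mul(Rational(-1, 39), Add(14973, Mul(-39, Pow(14, Rational(1, 2))))), 2) = Add(Add(Rational(-4991, 13), Pow(14, Rational(1, 2))), 2) = Add(Rational(-4965, 13), Pow(14, Rational(1, 2)))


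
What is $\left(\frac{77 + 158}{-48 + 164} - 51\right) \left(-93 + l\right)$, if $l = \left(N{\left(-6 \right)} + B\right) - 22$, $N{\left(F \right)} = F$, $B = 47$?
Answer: $\frac{210197}{58} \approx 3624.1$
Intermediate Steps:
$l = 19$ ($l = \left(-6 + 47\right) - 22 = 41 - 22 = 19$)
$\left(\frac{77 + 158}{-48 + 164} - 51\right) \left(-93 + l\right) = \left(\frac{77 + 158}{-48 + 164} - 51\right) \left(-93 + 19\right) = \left(\frac{235}{116} - 51\right) \left(-74\right) = \left(- \frac{5681}{116}\right) \left(-74\right) = \frac{210197}{58}$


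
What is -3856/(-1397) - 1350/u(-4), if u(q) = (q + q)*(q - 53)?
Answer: -21269/106172 ≈ -0.20033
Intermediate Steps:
u(q) = 2*q*(-53 + q) (u(q) = (2*q)*(-53 + q) = 2*q*(-53 + q))
-3856/(-1397) - 1350/u(-4) = -3856/(-1397) - 1350*(-1/(8*(-53 - 4))) = -3856*(-1/1397) - 1350/(2*(-4)*(-57)) = 3856/1397 - 1350/456 = 3856/1397 - 1350*1/456 = 3856/1397 - 225/76 = -21269/106172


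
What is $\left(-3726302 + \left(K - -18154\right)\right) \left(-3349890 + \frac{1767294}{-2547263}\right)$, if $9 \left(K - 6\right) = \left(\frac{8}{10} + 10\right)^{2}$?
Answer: $\frac{791041505350089642264}{63681575} \approx 1.2422 \cdot 10^{13}$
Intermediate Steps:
$K = \frac{474}{25}$ ($K = 6 + \frac{\left(\frac{8}{10} + 10\right)^{2}}{9} = 6 + \frac{\left(8 \cdot \frac{1}{10} + 10\right)^{2}}{9} = 6 + \frac{\left(\frac{4}{5} + 10\right)^{2}}{9} = 6 + \frac{\left(\frac{54}{5}\right)^{2}}{9} = 6 + \frac{1}{9} \cdot \frac{2916}{25} = 6 + \frac{324}{25} = \frac{474}{25} \approx 18.96$)
$\left(-3726302 + \left(K - -18154\right)\right) \left(-3349890 + \frac{1767294}{-2547263}\right) = \left(-3726302 + \left(\frac{474}{25} - -18154\right)\right) \left(-3349890 + \frac{1767294}{-2547263}\right) = \left(-3726302 + \left(\frac{474}{25} + 18154\right)\right) \left(-3349890 + 1767294 \left(- \frac{1}{2547263}\right)\right) = \left(-3726302 + \frac{454324}{25}\right) \left(-3349890 - \frac{1767294}{2547263}\right) = \left(- \frac{92703226}{25}\right) \left(- \frac{8533052618364}{2547263}\right) = \frac{791041505350089642264}{63681575}$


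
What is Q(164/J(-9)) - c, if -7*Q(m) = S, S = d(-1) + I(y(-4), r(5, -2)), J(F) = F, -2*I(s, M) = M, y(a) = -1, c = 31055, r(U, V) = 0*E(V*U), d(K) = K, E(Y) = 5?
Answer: -217384/7 ≈ -31055.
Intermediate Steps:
r(U, V) = 0 (r(U, V) = 0*5 = 0)
I(s, M) = -M/2
S = -1 (S = -1 - ½*0 = -1 + 0 = -1)
Q(m) = ⅐ (Q(m) = -⅐*(-1) = ⅐)
Q(164/J(-9)) - c = ⅐ - 1*31055 = ⅐ - 31055 = -217384/7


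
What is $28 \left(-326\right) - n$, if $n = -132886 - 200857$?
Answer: $324615$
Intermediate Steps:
$n = -333743$ ($n = -132886 - 200857 = -333743$)
$28 \left(-326\right) - n = 28 \left(-326\right) - -333743 = -9128 + 333743 = 324615$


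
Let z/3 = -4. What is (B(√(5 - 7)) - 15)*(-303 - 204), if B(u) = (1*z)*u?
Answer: 7605 + 6084*I*√2 ≈ 7605.0 + 8604.1*I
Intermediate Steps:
z = -12 (z = 3*(-4) = -12)
B(u) = -12*u (B(u) = (1*(-12))*u = -12*u)
(B(√(5 - 7)) - 15)*(-303 - 204) = (-12*√(5 - 7) - 15)*(-303 - 204) = (-12*I*√2 - 15)*(-507) = (-15 - 12*I*√2)*(-507) = 7605 + 6084*I*√2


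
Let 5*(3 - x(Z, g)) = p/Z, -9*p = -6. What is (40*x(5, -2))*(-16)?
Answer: -28544/15 ≈ -1902.9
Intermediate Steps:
p = ⅔ (p = -⅑*(-6) = ⅔ ≈ 0.66667)
x(Z, g) = 3 - 2/(15*Z)
(40*x(5, -2))*(-16) = (40*(3 - 2/15/5))*(-16) = (40*(3 - 2/15*⅕))*(-16) = (40*(3 - 2/75))*(-16) = (40*(223/75))*(-16) = (1784/15)*(-16) = -28544/15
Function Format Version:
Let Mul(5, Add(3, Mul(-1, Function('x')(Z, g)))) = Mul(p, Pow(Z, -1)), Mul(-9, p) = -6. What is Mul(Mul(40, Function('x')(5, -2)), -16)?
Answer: Rational(-28544, 15) ≈ -1902.9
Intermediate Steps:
p = Rational(2, 3) (p = Mul(Rational(-1, 9), -6) = Rational(2, 3) ≈ 0.66667)
Function('x')(Z, g) = Add(3, Mul(Rational(-2, 15), Pow(Z, -1))) (Function('x')(Z, g) = Add(3, Mul(Rational(-1, 5), Mul(Rational(2, 3), Pow(Z, -1)))) = Add(3, Mul(Rational(-2, 15), Pow(Z, -1))))
Mul(Mul(40, Function('x')(5, -2)), -16) = Mul(Mul(40, Add(3, Mul(Rational(-2, 15), Pow(5, -1)))), -16) = Mul(Mul(40, Add(3, Mul(Rational(-2, 15), Rational(1, 5)))), -16) = Mul(Mul(40, Add(3, Rational(-2, 75))), -16) = Mul(Mul(40, Rational(223, 75)), -16) = Mul(Rational(1784, 15), -16) = Rational(-28544, 15)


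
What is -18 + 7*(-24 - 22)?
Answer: -340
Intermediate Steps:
-18 + 7*(-24 - 22) = -18 + 7*(-46) = -18 - 322 = -340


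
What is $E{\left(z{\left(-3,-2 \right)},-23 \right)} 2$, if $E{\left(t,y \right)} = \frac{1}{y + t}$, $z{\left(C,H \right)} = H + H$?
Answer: $- \frac{2}{27} \approx -0.074074$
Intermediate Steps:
$z{\left(C,H \right)} = 2 H$
$E{\left(t,y \right)} = \frac{1}{t + y}$
$E{\left(z{\left(-3,-2 \right)},-23 \right)} 2 = \frac{1}{2 \left(-2\right) - 23} \cdot 2 = \frac{1}{-4 - 23} \cdot 2 = \frac{1}{-27} \cdot 2 = \left(- \frac{1}{27}\right) 2 = - \frac{2}{27}$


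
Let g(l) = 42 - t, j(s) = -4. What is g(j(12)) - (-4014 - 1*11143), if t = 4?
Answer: 15195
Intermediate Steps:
g(l) = 38 (g(l) = 42 - 1*4 = 42 - 4 = 38)
g(j(12)) - (-4014 - 1*11143) = 38 - (-4014 - 1*11143) = 38 - (-4014 - 11143) = 38 - 1*(-15157) = 38 + 15157 = 15195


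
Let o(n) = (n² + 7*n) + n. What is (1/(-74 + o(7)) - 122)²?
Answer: 14295961/961 ≈ 14876.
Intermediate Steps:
o(n) = n² + 8*n
(1/(-74 + o(7)) - 122)² = (1/(-74 + 7*(8 + 7)) - 122)² = (1/(-74 + 7*15) - 122)² = (1/(-74 + 105) - 122)² = (1/31 - 122)² = (-3781/31)² = 14295961/961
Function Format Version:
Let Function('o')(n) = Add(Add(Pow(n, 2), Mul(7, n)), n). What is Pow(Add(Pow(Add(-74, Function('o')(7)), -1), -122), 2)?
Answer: Rational(14295961, 961) ≈ 14876.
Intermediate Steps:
Function('o')(n) = Add(Pow(n, 2), Mul(8, n))
Pow(Add(Pow(Add(-74, Function('o')(7)), -1), -122), 2) = Pow(Add(Pow(Add(-74, Mul(7, Add(8, 7))), -1), -122), 2) = Pow(Add(Pow(Add(-74, Mul(7, 15)), -1), -122), 2) = Pow(Add(Pow(Add(-74, 105), -1), -122), 2) = Pow(Add(Pow(31, -1), -122), 2) = Pow(Add(Rational(1, 31), -122), 2) = Pow(Rational(-3781, 31), 2) = Rational(14295961, 961)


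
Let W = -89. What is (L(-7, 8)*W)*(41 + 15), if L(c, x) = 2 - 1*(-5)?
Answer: -34888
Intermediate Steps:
L(c, x) = 7 (L(c, x) = 2 + 5 = 7)
(L(-7, 8)*W)*(41 + 15) = (7*(-89))*(41 + 15) = -623*56 = -34888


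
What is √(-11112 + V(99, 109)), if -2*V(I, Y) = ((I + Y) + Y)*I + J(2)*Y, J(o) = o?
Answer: 5*I*√4306/2 ≈ 164.05*I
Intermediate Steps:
V(I, Y) = -Y - I*(I + 2*Y)/2 (V(I, Y) = -(((I + Y) + Y)*I + 2*Y)/2 = -((I + 2*Y)*I + 2*Y)/2 = -(I*(I + 2*Y) + 2*Y)/2 = -(2*Y + I*(I + 2*Y))/2 = -Y - I*(I + 2*Y)/2)
√(-11112 + V(99, 109)) = √(-11112 + (-1*109 - ½*99² - 1*99*109)) = √(-11112 + (-109 - ½*9801 - 10791)) = √(-11112 + (-109 - 9801/2 - 10791)) = √(-11112 - 31601/2) = √(-53825/2) = 5*I*√4306/2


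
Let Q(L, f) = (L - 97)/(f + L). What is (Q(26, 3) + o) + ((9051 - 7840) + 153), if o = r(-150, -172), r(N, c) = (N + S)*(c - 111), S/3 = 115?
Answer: -1560880/29 ≈ -53823.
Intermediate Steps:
S = 345 (S = 3*115 = 345)
r(N, c) = (-111 + c)*(345 + N) (r(N, c) = (N + 345)*(c - 111) = (345 + N)*(-111 + c) = (-111 + c)*(345 + N))
o = -55185 (o = -38295 - 111*(-150) + 345*(-172) - 150*(-172) = -38295 + 16650 - 59340 + 25800 = -55185)
Q(L, f) = (-97 + L)/(L + f)
(Q(26, 3) + o) + ((9051 - 7840) + 153) = ((-97 + 26)/(26 + 3) - 55185) + ((9051 - 7840) + 153) = (-71/29 - 55185) + (1211 + 153) = ((1/29)*(-71) - 55185) + 1364 = (-71/29 - 55185) + 1364 = -1600436/29 + 1364 = -1560880/29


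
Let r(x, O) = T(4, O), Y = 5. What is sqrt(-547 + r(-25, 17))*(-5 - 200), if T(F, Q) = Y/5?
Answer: -205*I*sqrt(546) ≈ -4790.2*I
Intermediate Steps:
T(F, Q) = 1 (T(F, Q) = 5/5 = 5*(1/5) = 1)
r(x, O) = 1
sqrt(-547 + r(-25, 17))*(-5 - 200) = sqrt(-547 + 1)*(-5 - 200) = sqrt(-546)*(-205) = (I*sqrt(546))*(-205) = -205*I*sqrt(546)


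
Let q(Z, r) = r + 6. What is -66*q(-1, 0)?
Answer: -396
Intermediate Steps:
q(Z, r) = 6 + r
-66*q(-1, 0) = -66*(6 + 0) = -66*6 = -396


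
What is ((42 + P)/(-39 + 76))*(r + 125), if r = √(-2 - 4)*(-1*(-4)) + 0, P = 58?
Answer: 12500/37 + 400*I*√6/37 ≈ 337.84 + 26.481*I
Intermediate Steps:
r = 4*I*√6 (r = √(-6)*4 + 0 = (I*√6)*4 + 0 = 4*I*√6 + 0 = 4*I*√6 ≈ 9.798*I)
((42 + P)/(-39 + 76))*(r + 125) = ((42 + 58)/(-39 + 76))*(4*I*√6 + 125) = (100/37)*(125 + 4*I*√6) = (100*(1/37))*(125 + 4*I*√6) = 100*(125 + 4*I*√6)/37 = 12500/37 + 400*I*√6/37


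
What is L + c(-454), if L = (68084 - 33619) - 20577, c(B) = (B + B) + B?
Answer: 12526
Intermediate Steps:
c(B) = 3*B (c(B) = 2*B + B = 3*B)
L = 13888 (L = 34465 - 20577 = 13888)
L + c(-454) = 13888 + 3*(-454) = 13888 - 1362 = 12526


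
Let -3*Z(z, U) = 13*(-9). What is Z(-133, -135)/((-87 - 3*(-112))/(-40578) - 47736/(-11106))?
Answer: 325476138/35819741 ≈ 9.0865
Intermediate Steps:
Z(z, U) = 39 (Z(z, U) = -13*(-9)/3 = -⅓*(-117) = 39)
Z(-133, -135)/((-87 - 3*(-112))/(-40578) - 47736/(-11106)) = 39/((-87 - 3*(-112))/(-40578) - 47736/(-11106)) = 39/((-87 + 336)*(-1/40578) - 47736*(-1/11106)) = 39/(249*(-1/40578) + 2652/617) = 39/(-83/13526 + 2652/617) = 39/(35819741/8345542) = 39*(8345542/35819741) = 325476138/35819741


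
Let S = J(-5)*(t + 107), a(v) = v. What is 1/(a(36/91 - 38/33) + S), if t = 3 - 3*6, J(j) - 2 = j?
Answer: -3003/831098 ≈ -0.0036133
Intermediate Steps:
J(j) = 2 + j
t = -15 (t = 3 - 18 = -15)
S = -276 (S = (2 - 5)*(-15 + 107) = -3*92 = -276)
1/(a(36/91 - 38/33) + S) = 1/((36/91 - 38/33) - 276) = 1/(-2270/3003 - 276) = 1/(-831098/3003) = -3003/831098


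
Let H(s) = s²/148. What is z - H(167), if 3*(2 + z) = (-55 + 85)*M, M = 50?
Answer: 45815/148 ≈ 309.56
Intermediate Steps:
H(s) = s²/148
z = 498 (z = -2 + ((-55 + 85)*50)/3 = -2 + (30*50)/3 = -2 + (⅓)*1500 = -2 + 500 = 498)
z - H(167) = 498 - 167²/148 = 498 - 27889/148 = 45815/148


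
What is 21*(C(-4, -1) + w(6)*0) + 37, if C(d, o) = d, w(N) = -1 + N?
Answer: -47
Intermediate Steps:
21*(C(-4, -1) + w(6)*0) + 37 = 21*(-4 + (-1 + 6)*0) + 37 = 21*(-4 + 5*0) + 37 = 21*(-4 + 0) + 37 = 21*(-4) + 37 = -84 + 37 = -47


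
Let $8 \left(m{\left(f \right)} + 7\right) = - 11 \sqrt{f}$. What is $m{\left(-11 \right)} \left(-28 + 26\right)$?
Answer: $14 + \frac{11 i \sqrt{11}}{4} \approx 14.0 + 9.1207 i$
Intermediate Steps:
$m{\left(f \right)} = -7 - \frac{11 \sqrt{f}}{8}$ ($m{\left(f \right)} = -7 + \frac{\left(-11\right) \sqrt{f}}{8} = -7 - \frac{11 \sqrt{f}}{8}$)
$m{\left(-11 \right)} \left(-28 + 26\right) = \left(-7 - \frac{11 \sqrt{-11}}{8}\right) \left(-28 + 26\right) = \left(-7 - \frac{11 i \sqrt{11}}{8}\right) \left(-2\right) = 14 + \frac{11 i \sqrt{11}}{4}$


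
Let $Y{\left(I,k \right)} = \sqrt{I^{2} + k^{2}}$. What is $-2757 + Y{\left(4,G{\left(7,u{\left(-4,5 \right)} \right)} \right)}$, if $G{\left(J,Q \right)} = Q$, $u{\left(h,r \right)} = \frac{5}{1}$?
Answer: $-2757 + \sqrt{41} \approx -2750.6$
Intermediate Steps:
$u{\left(h,r \right)} = 5$ ($u{\left(h,r \right)} = 5 \cdot 1 = 5$)
$-2757 + Y{\left(4,G{\left(7,u{\left(-4,5 \right)} \right)} \right)} = -2757 + \sqrt{4^{2} + 5^{2}} = -2757 + \sqrt{16 + 25} = -2757 + \sqrt{41}$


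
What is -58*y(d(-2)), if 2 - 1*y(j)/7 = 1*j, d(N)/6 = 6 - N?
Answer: 18676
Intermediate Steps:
d(N) = 36 - 6*N (d(N) = 6*(6 - N) = 36 - 6*N)
y(j) = 14 - 7*j
-58*y(d(-2)) = -58*(14 - 7*(36 - 6*(-2))) = -58*(14 - 7*(36 + 12)) = -58*(14 - 7*48) = -58*(14 - 336) = -58*(-322) = 18676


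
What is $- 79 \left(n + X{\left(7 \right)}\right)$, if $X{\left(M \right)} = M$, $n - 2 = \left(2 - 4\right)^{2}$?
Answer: $-1027$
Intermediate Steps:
$n = 6$ ($n = 2 + \left(2 - 4\right)^{2} = 2 + \left(-2\right)^{2} = 2 + 4 = 6$)
$- 79 \left(n + X{\left(7 \right)}\right) = - 79 \left(6 + 7\right) = \left(-79\right) 13 = -1027$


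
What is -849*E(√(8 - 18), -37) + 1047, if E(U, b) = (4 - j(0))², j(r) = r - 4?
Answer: -53289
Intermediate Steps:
j(r) = -4 + r
E(U, b) = 64 (E(U, b) = (4 - (-4 + 0))² = (4 - 1*(-4))² = (4 + 4)² = 8² = 64)
-849*E(√(8 - 18), -37) + 1047 = -849*64 + 1047 = -54336 + 1047 = -53289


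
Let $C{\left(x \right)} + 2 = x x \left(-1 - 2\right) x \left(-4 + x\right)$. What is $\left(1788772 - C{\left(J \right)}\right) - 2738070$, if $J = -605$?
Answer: $404579294079$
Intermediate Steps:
$C{\left(x \right)} = -2 - 3 x^{3} \left(-4 + x\right)$ ($C{\left(x \right)} = -2 + x x \left(-1 - 2\right) x \left(-4 + x\right) = -2 + x^{2} - 3 x \left(-4 + x\right) = -2 + x^{2} \left(- 3 x \left(-4 + x\right)\right) = -2 - 3 x^{3} \left(-4 + x\right)$)
$\left(1788772 - C{\left(J \right)}\right) - 2738070 = \left(1788772 - \left(-2 - 3 \left(-605\right)^{4} + 12 \left(-605\right)^{3}\right)\right) - 2738070 = \left(1788772 - \left(-2 - 401922901875 + 12 \left(-221445125\right)\right)\right) - 2738070 = \left(1788772 - \left(-2 - 401922901875 - 2657341500\right)\right) - 2738070 = \left(1788772 - -404580243377\right) - 2738070 = \left(1788772 + 404580243377\right) - 2738070 = 404582032149 - 2738070 = 404579294079$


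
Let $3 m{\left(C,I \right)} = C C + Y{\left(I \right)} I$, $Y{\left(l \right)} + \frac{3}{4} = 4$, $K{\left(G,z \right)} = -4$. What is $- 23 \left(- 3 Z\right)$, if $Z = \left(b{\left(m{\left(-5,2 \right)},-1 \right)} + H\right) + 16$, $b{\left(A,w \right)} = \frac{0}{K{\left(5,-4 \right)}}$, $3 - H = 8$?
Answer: $759$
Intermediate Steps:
$H = -5$ ($H = 3 - 8 = -5$)
$Y{\left(l \right)} = \frac{13}{4}$ ($Y{\left(l \right)} = - \frac{3}{4} + 4 = \frac{13}{4}$)
$m{\left(C,I \right)} = \frac{C^{2}}{3} + \frac{13 I}{12}$ ($m{\left(C,I \right)} = \frac{C C + \frac{13 I}{4}}{3} = \frac{C^{2} + \frac{13 I}{4}}{3} = \frac{C^{2}}{3} + \frac{13 I}{12}$)
$b{\left(A,w \right)} = 0$ ($b{\left(A,w \right)} = \frac{0}{-4} = 0 \left(- \frac{1}{4}\right) = 0$)
$Z = 11$ ($Z = \left(0 - 5\right) + 16 = -5 + 16 = 11$)
$- 23 \left(- 3 Z\right) = - 23 \left(\left(-3\right) 11\right) = \left(-23\right) \left(-33\right) = 759$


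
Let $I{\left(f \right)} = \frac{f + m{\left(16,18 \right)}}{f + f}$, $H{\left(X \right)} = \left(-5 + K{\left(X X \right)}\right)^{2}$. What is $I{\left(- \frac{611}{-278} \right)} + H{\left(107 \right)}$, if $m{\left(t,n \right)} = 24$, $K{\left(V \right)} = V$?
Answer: $\frac{160039403475}{1222} \approx 1.3097 \cdot 10^{8}$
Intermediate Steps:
$H{\left(X \right)} = \left(-5 + X^{2}\right)^{2}$ ($H{\left(X \right)} = \left(-5 + X X\right)^{2} = \left(-5 + X^{2}\right)^{2}$)
$I{\left(f \right)} = \frac{24 + f}{2 f}$ ($I{\left(f \right)} = \frac{f + 24}{f + f} = \frac{24 + f}{2 f}$)
$I{\left(- \frac{611}{-278} \right)} + H{\left(107 \right)} = \frac{24 - \frac{611}{-278}}{2 \left(- \frac{611}{-278}\right)} + \left(-5 + 107^{2}\right)^{2} = \frac{24 - - \frac{611}{278}}{2 \left(\left(-611\right) \left(- \frac{1}{278}\right)\right)} + \left(-5 + 11449\right)^{2} = \frac{24 + \frac{611}{278}}{2 \cdot \frac{611}{278}} + 11444^{2} = \frac{1}{2} \cdot \frac{278}{611} \cdot \frac{7283}{278} + 130965136 = \frac{7283}{1222} + 130965136 = \frac{160039403475}{1222}$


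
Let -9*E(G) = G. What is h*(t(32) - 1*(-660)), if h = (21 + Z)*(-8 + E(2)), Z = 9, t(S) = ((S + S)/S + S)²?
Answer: -1343840/3 ≈ -4.4795e+5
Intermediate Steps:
t(S) = (2 + S)² (t(S) = ((2*S)/S + S)² = (2 + S)²)
E(G) = -G/9
h = -740/3 (h = (21 + 9)*(-8 - ⅑*2) = 30*(-8 - 2/9) = 30*(-74/9) = -740/3 ≈ -246.67)
h*(t(32) - 1*(-660)) = -740*((2 + 32)² - 1*(-660))/3 = -740*(34² + 660)/3 = -740*(1156 + 660)/3 = -740/3*1816 = -1343840/3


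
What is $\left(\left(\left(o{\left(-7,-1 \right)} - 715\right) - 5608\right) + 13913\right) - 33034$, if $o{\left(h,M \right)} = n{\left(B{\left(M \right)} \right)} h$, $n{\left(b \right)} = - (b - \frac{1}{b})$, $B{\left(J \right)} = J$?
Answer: $-25444$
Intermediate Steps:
$n{\left(b \right)} = \frac{1}{b} - b$
$o{\left(h,M \right)} = h \left(\frac{1}{M} - M\right)$ ($o{\left(h,M \right)} = \left(\frac{1}{M} - M\right) h = h \left(\frac{1}{M} - M\right)$)
$\left(\left(\left(o{\left(-7,-1 \right)} - 715\right) - 5608\right) + 13913\right) - 33034 = \left(\left(\left(\left(- \frac{7}{-1} - \left(-1\right) \left(-7\right)\right) - 715\right) - 5608\right) + 13913\right) - 33034 = \left(\left(\left(\left(\left(-7\right) \left(-1\right) - 7\right) - 715\right) - 5608\right) + 13913\right) - 33034 = \left(\left(\left(\left(7 - 7\right) - 715\right) - 5608\right) + 13913\right) - 33034 = \left(\left(\left(0 - 715\right) - 5608\right) + 13913\right) - 33034 = \left(\left(-715 - 5608\right) + 13913\right) - 33034 = \left(-6323 + 13913\right) - 33034 = 7590 - 33034 = -25444$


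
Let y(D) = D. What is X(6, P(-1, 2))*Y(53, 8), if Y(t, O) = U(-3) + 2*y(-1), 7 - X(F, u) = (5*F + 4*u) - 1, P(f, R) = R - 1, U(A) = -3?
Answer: 130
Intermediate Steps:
P(f, R) = -1 + R
X(F, u) = 8 - 5*F - 4*u (X(F, u) = 7 - ((5*F + 4*u) - 1) = 7 - ((4*u + 5*F) - 1) = 7 - (-1 + 4*u + 5*F) = 7 + (1 - 5*F - 4*u) = 8 - 5*F - 4*u)
Y(t, O) = -5 (Y(t, O) = -3 + 2*(-1) = -3 - 2 = -5)
X(6, P(-1, 2))*Y(53, 8) = (8 - 5*6 - 4*(-1 + 2))*(-5) = (8 - 30 - 4*1)*(-5) = (8 - 30 - 4)*(-5) = -26*(-5) = 130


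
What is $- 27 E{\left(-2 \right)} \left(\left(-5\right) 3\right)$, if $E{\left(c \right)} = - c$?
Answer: $810$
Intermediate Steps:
$- 27 E{\left(-2 \right)} \left(\left(-5\right) 3\right) = - 27 \left(\left(-1\right) \left(-2\right)\right) \left(\left(-5\right) 3\right) = \left(-27\right) 2 \left(-15\right) = \left(-54\right) \left(-15\right) = 810$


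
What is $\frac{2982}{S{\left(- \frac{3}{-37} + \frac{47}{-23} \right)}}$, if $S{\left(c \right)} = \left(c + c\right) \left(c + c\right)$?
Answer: $\frac{1079783691}{5577800} \approx 193.59$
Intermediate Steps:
$S{\left(c \right)} = 4 c^{2}$ ($S{\left(c \right)} = 2 c 2 c = 4 c^{2}$)
$\frac{2982}{S{\left(- \frac{3}{-37} + \frac{47}{-23} \right)}} = \frac{2982}{4 \left(- \frac{3}{-37} + \frac{47}{-23}\right)^{2}} = \frac{2982}{4 \left(\left(-3\right) \left(- \frac{1}{37}\right) + 47 \left(- \frac{1}{23}\right)\right)^{2}} = \frac{2982}{4 \left(\frac{3}{37} - \frac{47}{23}\right)^{2}} = \frac{2982}{4 \left(- \frac{1670}{851}\right)^{2}} = \frac{2982}{4 \cdot \frac{2788900}{724201}} = \frac{2982}{\frac{11155600}{724201}} = 2982 \cdot \frac{724201}{11155600} = \frac{1079783691}{5577800}$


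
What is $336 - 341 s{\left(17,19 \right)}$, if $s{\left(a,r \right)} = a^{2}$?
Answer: $-98213$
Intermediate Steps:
$336 - 341 s{\left(17,19 \right)} = 336 - 341 \cdot 17^{2} = 336 - 98549 = -98213$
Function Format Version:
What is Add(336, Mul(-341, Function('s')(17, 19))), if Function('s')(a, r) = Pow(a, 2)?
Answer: -98213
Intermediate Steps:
Add(336, Mul(-341, Function('s')(17, 19))) = Add(336, Mul(-341, Pow(17, 2))) = Add(336, Mul(-341, 289)) = Add(336, -98549) = -98213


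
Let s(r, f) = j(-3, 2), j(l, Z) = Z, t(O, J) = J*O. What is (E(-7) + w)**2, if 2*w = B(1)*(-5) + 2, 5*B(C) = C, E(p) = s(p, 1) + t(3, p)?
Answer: 1369/4 ≈ 342.25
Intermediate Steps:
s(r, f) = 2
E(p) = 2 + 3*p (E(p) = 2 + p*3 = 2 + 3*p)
B(C) = C/5
w = 1/2 (w = (((1/5)*1)*(-5) + 2)/2 = ((1/5)*(-5) + 2)/2 = (-1 + 2)/2 = (1/2)*1 = 1/2 ≈ 0.50000)
(E(-7) + w)**2 = ((2 + 3*(-7)) + 1/2)**2 = ((2 - 21) + 1/2)**2 = (-19 + 1/2)**2 = (-37/2)**2 = 1369/4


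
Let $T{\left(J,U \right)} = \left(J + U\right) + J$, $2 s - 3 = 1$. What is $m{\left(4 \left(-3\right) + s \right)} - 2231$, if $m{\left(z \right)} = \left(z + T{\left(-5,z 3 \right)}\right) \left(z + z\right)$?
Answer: $-1231$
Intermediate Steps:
$s = 2$ ($s = \frac{3}{2} + \frac{1}{2} \cdot 1 = \frac{3}{2} + \frac{1}{2} = 2$)
$T{\left(J,U \right)} = U + 2 J$
$m{\left(z \right)} = 2 z \left(-10 + 4 z\right)$ ($m{\left(z \right)} = \left(z + \left(z 3 + 2 \left(-5\right)\right)\right) \left(z + z\right) = \left(z + \left(3 z - 10\right)\right) 2 z = \left(z + \left(-10 + 3 z\right)\right) 2 z = \left(-10 + 4 z\right) 2 z = 2 z \left(-10 + 4 z\right)$)
$m{\left(4 \left(-3\right) + s \right)} - 2231 = 4 \left(4 \left(-3\right) + 2\right) \left(-5 + 2 \left(4 \left(-3\right) + 2\right)\right) - 2231 = 4 \left(-12 + 2\right) \left(-5 + 2 \left(-12 + 2\right)\right) - 2231 = 4 \left(-10\right) \left(-5 + 2 \left(-10\right)\right) - 2231 = 4 \left(-10\right) \left(-5 - 20\right) - 2231 = 4 \left(-10\right) \left(-25\right) - 2231 = 1000 - 2231 = -1231$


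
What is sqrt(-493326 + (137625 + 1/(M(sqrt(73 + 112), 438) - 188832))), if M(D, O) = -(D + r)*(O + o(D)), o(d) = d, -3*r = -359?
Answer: sqrt(-257631744396 - 595087773*sqrt(185))/sqrt(724293 + 1673*sqrt(185)) ≈ 596.41*I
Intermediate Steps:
r = 359/3 (r = -1/3*(-359) = 359/3 ≈ 119.67)
M(D, O) = -(359/3 + D)*(D + O) (M(D, O) = -(D + 359/3)*(O + D) = -(359/3 + D)*(D + O))
sqrt(-493326 + (137625 + 1/(M(sqrt(73 + 112), 438) - 188832))) = sqrt(-493326 + (137625 + 1/((-(sqrt(73 + 112))**2 - 359*sqrt(73 + 112)/3 - 359/3*438 - 1*sqrt(73 + 112)*438) - 188832))) = sqrt(-493326 + (137625 + 1/((-(sqrt(185))**2 - 359*sqrt(185)/3 - 52414 - 1*sqrt(185)*438) - 188832))) = sqrt(-493326 + (137625 + 1/((-1*185 - 359*sqrt(185)/3 - 52414 - 438*sqrt(185)) - 188832))) = sqrt(-493326 + (137625 + 1/((-185 - 359*sqrt(185)/3 - 52414 - 438*sqrt(185)) - 188832))) = sqrt(-493326 + (137625 + 1/((-52599 - 1673*sqrt(185)/3) - 188832))) = sqrt(-493326 + (137625 + 1/(-241431 - 1673*sqrt(185)/3))) = sqrt(-355701 + 1/(-241431 - 1673*sqrt(185)/3))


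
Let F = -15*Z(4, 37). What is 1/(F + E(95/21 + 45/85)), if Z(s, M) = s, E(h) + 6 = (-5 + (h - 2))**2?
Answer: -127449/7928609 ≈ -0.016075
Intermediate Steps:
E(h) = -6 + (-7 + h)**2 (E(h) = -6 + (-5 + (h - 2))**2 = -6 + (-5 + (-2 + h))**2 = -6 + (-7 + h)**2)
F = -60 (F = -15*4 = -60)
1/(F + E(95/21 + 45/85)) = 1/(-60 + (-6 + (-7 + (95/21 + 45/85))**2)) = 1/(-60 + (-6 + (-7 + (95*(1/21) + 45*(1/85)))**2)) = 1/(-60 + (-6 + (-7 + (95/21 + 9/17))**2)) = 1/(-60 + (-6 + (-7 + 1804/357)**2)) = 1/(-60 + (-6 + (-695/357)**2)) = 1/(-60 + (-6 + 483025/127449)) = 1/(-60 - 281669/127449) = 1/(-7928609/127449) = -127449/7928609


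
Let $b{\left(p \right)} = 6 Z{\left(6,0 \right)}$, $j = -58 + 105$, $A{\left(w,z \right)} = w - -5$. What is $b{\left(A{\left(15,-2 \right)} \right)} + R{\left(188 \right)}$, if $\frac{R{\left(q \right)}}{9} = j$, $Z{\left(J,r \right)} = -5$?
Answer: $393$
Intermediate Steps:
$A{\left(w,z \right)} = 5 + w$ ($A{\left(w,z \right)} = w + 5 = 5 + w$)
$j = 47$
$R{\left(q \right)} = 423$ ($R{\left(q \right)} = 9 \cdot 47 = 423$)
$b{\left(p \right)} = -30$ ($b{\left(p \right)} = 6 \left(-5\right) = -30$)
$b{\left(A{\left(15,-2 \right)} \right)} + R{\left(188 \right)} = -30 + 423 = 393$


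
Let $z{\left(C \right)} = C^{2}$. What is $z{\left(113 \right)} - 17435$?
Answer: $-4666$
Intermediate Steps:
$z{\left(113 \right)} - 17435 = 113^{2} - 17435 = 12769 - 17435 = -4666$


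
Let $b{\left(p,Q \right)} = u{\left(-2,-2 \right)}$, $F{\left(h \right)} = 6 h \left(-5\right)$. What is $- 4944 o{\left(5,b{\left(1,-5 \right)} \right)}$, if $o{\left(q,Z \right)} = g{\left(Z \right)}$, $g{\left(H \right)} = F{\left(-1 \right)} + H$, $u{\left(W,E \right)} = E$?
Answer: $-138432$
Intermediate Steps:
$F{\left(h \right)} = - 30 h$
$b{\left(p,Q \right)} = -2$
$g{\left(H \right)} = 30 + H$ ($g{\left(H \right)} = \left(-30\right) \left(-1\right) + H = 30 + H$)
$o{\left(q,Z \right)} = 30 + Z$
$- 4944 o{\left(5,b{\left(1,-5 \right)} \right)} = - 4944 \left(30 - 2\right) = \left(-4944\right) 28 = -138432$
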